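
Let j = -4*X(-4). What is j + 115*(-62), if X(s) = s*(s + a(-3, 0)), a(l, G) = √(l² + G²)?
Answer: -7146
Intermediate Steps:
a(l, G) = √(G² + l²)
X(s) = s*(3 + s) (X(s) = s*(s + √(0² + (-3)²)) = s*(s + √(0 + 9)) = s*(s + √9) = s*(s + 3) = s*(3 + s))
j = -16 (j = -(-16)*(3 - 4) = -(-16)*(-1) = -4*4 = -16)
j + 115*(-62) = -16 + 115*(-62) = -16 - 7130 = -7146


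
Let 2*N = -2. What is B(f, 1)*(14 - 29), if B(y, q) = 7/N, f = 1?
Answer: 105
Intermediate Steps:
N = -1 (N = (½)*(-2) = -1)
B(y, q) = -7 (B(y, q) = 7/(-1) = 7*(-1) = -7)
B(f, 1)*(14 - 29) = -7*(14 - 29) = -7*(-15) = 105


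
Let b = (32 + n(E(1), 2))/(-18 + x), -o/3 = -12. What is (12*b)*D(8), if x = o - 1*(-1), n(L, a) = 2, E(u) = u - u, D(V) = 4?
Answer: 1632/19 ≈ 85.895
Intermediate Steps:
o = 36 (o = -3*(-12) = 36)
E(u) = 0
x = 37 (x = 36 - 1*(-1) = 36 + 1 = 37)
b = 34/19 (b = (32 + 2)/(-18 + 37) = 34/19 ≈ 1.7895)
(12*b)*D(8) = (12*(34/19))*4 = (408/19)*4 = 1632/19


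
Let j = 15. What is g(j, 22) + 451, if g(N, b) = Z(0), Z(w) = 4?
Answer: 455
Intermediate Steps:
g(N, b) = 4
g(j, 22) + 451 = 4 + 451 = 455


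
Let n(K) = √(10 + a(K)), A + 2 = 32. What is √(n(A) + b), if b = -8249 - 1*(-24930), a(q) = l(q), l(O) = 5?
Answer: √(16681 + √15) ≈ 129.17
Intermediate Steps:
A = 30 (A = -2 + 32 = 30)
a(q) = 5
n(K) = √15 (n(K) = √(10 + 5) = √15)
b = 16681 (b = -8249 + 24930 = 16681)
√(n(A) + b) = √(√15 + 16681) = √(16681 + √15)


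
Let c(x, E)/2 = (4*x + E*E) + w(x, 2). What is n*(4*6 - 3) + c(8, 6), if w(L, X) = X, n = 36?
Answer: 896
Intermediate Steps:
c(x, E) = 4 + 2*E² + 8*x (c(x, E) = 2*((4*x + E*E) + 2) = 2*((4*x + E²) + 2) = 2*((E² + 4*x) + 2) = 2*(2 + E² + 4*x) = 4 + 2*E² + 8*x)
n*(4*6 - 3) + c(8, 6) = 36*(4*6 - 3) + (4 + 2*6² + 8*8) = 36*(24 - 3) + (4 + 2*36 + 64) = 36*21 + (4 + 72 + 64) = 756 + 140 = 896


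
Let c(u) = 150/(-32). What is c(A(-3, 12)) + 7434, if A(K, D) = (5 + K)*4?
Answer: 118869/16 ≈ 7429.3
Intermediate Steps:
A(K, D) = 20 + 4*K
c(u) = -75/16 (c(u) = 150*(-1/32) = -75/16)
c(A(-3, 12)) + 7434 = -75/16 + 7434 = 118869/16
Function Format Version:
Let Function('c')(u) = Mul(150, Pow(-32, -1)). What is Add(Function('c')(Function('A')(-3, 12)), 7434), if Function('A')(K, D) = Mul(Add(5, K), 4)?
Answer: Rational(118869, 16) ≈ 7429.3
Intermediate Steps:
Function('A')(K, D) = Add(20, Mul(4, K))
Function('c')(u) = Rational(-75, 16) (Function('c')(u) = Mul(150, Rational(-1, 32)) = Rational(-75, 16))
Add(Function('c')(Function('A')(-3, 12)), 7434) = Add(Rational(-75, 16), 7434) = Rational(118869, 16)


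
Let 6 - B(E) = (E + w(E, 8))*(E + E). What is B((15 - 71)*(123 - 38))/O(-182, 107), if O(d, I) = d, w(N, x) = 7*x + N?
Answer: 45048637/91 ≈ 4.9504e+5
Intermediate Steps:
w(N, x) = N + 7*x
B(E) = 6 - 2*E*(56 + 2*E) (B(E) = 6 - (E + (E + 7*8))*(E + E) = 6 - (E + (E + 56))*2*E = 6 - (E + (56 + E))*2*E = 6 - (56 + 2*E)*2*E = 6 - 2*E*(56 + 2*E))
B((15 - 71)*(123 - 38))/O(-182, 107) = (6 - 112*(15 - 71)*(123 - 38) - 4*(15 - 71)²*(123 - 38)²)/(-182) = (6 - (-6272)*85 - 4*(-56*85)²)*(-1/182) = (6 - 112*(-4760) - 4*(-4760)²)*(-1/182) = (6 + 533120 - 4*22657600)*(-1/182) = (6 + 533120 - 90630400)*(-1/182) = -90097274*(-1/182) = 45048637/91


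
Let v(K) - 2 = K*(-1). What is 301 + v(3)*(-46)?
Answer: 347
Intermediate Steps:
v(K) = 2 - K (v(K) = 2 + K*(-1) = 2 - K)
301 + v(3)*(-46) = 301 + (2 - 1*3)*(-46) = 301 + (2 - 3)*(-46) = 301 - 1*(-46) = 301 + 46 = 347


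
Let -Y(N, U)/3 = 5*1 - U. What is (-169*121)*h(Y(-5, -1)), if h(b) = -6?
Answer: 122694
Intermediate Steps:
Y(N, U) = -15 + 3*U (Y(N, U) = -3*(5*1 - U) = -3*(5 - U) = -15 + 3*U)
(-169*121)*h(Y(-5, -1)) = -169*121*(-6) = -20449*(-6) = 122694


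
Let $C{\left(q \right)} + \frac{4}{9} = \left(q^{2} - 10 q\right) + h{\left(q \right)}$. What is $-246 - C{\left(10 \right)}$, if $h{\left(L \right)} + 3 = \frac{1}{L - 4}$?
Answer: $- \frac{4369}{18} \approx -242.72$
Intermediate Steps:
$h{\left(L \right)} = -3 + \frac{1}{-4 + L}$ ($h{\left(L \right)} = -3 + \frac{1}{L - 4} = -3 + \frac{1}{-4 + L}$)
$C{\left(q \right)} = - \frac{4}{9} + q^{2} - 10 q + \frac{13 - 3 q}{-4 + q}$ ($C{\left(q \right)} = - \frac{4}{9} + \left(\left(q^{2} - 10 q\right) + \frac{13 - 3 q}{-4 + q}\right) = - \frac{4}{9} + \left(q^{2} - 10 q + \frac{13 - 3 q}{-4 + q}\right) = - \frac{4}{9} + q^{2} - 10 q + \frac{13 - 3 q}{-4 + q}$)
$-246 - C{\left(10 \right)} = -246 - \frac{133 - 126 \cdot 10^{2} + 9 \cdot 10^{3} + 329 \cdot 10}{9 \left(-4 + 10\right)} = -246 - \frac{133 - 12600 + 9 \cdot 1000 + 3290}{9 \cdot 6} = -246 - \frac{1}{9} \cdot \frac{1}{6} \left(133 - 12600 + 9000 + 3290\right) = -246 - \frac{1}{9} \cdot \frac{1}{6} \left(-177\right) = -246 - - \frac{59}{18} = -246 + \frac{59}{18} = - \frac{4369}{18}$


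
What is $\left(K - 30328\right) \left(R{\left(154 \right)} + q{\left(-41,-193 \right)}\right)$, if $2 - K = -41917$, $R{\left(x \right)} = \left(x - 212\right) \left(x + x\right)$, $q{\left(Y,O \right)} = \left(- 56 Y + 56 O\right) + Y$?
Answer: $-306199447$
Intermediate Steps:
$q{\left(Y,O \right)} = - 55 Y + 56 O$
$R{\left(x \right)} = 2 x \left(-212 + x\right)$ ($R{\left(x \right)} = \left(-212 + x\right) 2 x = 2 x \left(-212 + x\right)$)
$K = 41919$ ($K = 2 - -41917 = 2 + 41917 = 41919$)
$\left(K - 30328\right) \left(R{\left(154 \right)} + q{\left(-41,-193 \right)}\right) = \left(41919 - 30328\right) \left(2 \cdot 154 \left(-212 + 154\right) + \left(\left(-55\right) \left(-41\right) + 56 \left(-193\right)\right)\right) = 11591 \left(2 \cdot 154 \left(-58\right) + \left(2255 - 10808\right)\right) = 11591 \left(-17864 - 8553\right) = 11591 \left(-26417\right) = -306199447$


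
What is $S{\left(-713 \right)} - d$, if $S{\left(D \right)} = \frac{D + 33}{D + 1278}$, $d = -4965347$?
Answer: $\frac{561084075}{113} \approx 4.9653 \cdot 10^{6}$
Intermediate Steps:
$S{\left(D \right)} = \frac{33 + D}{1278 + D}$
$S{\left(-713 \right)} - d = \frac{33 - 713}{1278 - 713} - -4965347 = \frac{1}{565} \left(-680\right) + 4965347 = - \frac{136}{113} + 4965347 = \frac{561084075}{113}$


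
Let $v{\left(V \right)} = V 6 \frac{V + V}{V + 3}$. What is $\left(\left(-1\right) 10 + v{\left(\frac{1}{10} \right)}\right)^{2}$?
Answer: $\frac{2383936}{24025} \approx 99.227$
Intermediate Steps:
$v{\left(V \right)} = \frac{12 V^{2}}{3 + V}$ ($v{\left(V \right)} = 6 V \frac{2 V}{3 + V} = \frac{12 V^{2}}{3 + V}$)
$\left(\left(-1\right) 10 + v{\left(\frac{1}{10} \right)}\right)^{2} = \left(\left(-1\right) 10 + \frac{12 \left(\frac{1}{10}\right)^{2}}{3 + \frac{1}{10}}\right)^{2} = \left(-10 + \frac{12}{100 \left(3 + \frac{1}{10}\right)}\right)^{2} = \left(-10 + 12 \cdot \frac{1}{100} \frac{1}{\frac{31}{10}}\right)^{2} = \left(-10 + 12 \cdot \frac{1}{100} \cdot \frac{10}{31}\right)^{2} = \left(-10 + \frac{6}{155}\right)^{2} = \left(- \frac{1544}{155}\right)^{2} = \frac{2383936}{24025}$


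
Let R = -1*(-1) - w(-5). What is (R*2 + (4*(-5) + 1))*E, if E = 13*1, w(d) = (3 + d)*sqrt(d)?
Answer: -221 + 52*I*sqrt(5) ≈ -221.0 + 116.28*I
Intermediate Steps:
w(d) = sqrt(d)*(3 + d)
R = 1 + 2*I*sqrt(5) (R = -1*(-1) - sqrt(-5)*(3 - 5) = 1 - I*sqrt(5)*(-2) = 1 - (-2)*I*sqrt(5) = 1 + 2*I*sqrt(5) ≈ 1.0 + 4.4721*I)
E = 13
(R*2 + (4*(-5) + 1))*E = ((1 + 2*I*sqrt(5))*2 + (4*(-5) + 1))*13 = ((2 + 4*I*sqrt(5)) + (-20 + 1))*13 = ((2 + 4*I*sqrt(5)) - 19)*13 = (-17 + 4*I*sqrt(5))*13 = -221 + 52*I*sqrt(5)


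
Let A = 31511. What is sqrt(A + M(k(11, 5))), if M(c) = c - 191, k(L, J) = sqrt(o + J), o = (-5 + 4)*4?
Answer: sqrt(31321) ≈ 176.98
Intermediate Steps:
o = -4 (o = -1*4 = -4)
k(L, J) = sqrt(-4 + J)
M(c) = -191 + c
sqrt(A + M(k(11, 5))) = sqrt(31511 + (-191 + sqrt(-4 + 5))) = sqrt(31511 + (-191 + sqrt(1))) = sqrt(31511 + (-191 + 1)) = sqrt(31511 - 190) = sqrt(31321)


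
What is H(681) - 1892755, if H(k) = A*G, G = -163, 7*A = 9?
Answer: -13250752/7 ≈ -1.8930e+6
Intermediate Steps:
A = 9/7 (A = (⅐)*9 = 9/7 ≈ 1.2857)
H(k) = -1467/7 (H(k) = (9/7)*(-163) = -1467/7)
H(681) - 1892755 = -1467/7 - 1892755 = -13250752/7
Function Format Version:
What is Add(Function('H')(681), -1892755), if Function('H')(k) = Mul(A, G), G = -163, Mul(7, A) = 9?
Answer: Rational(-13250752, 7) ≈ -1.8930e+6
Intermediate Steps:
A = Rational(9, 7) (A = Mul(Rational(1, 7), 9) = Rational(9, 7) ≈ 1.2857)
Function('H')(k) = Rational(-1467, 7) (Function('H')(k) = Mul(Rational(9, 7), -163) = Rational(-1467, 7))
Add(Function('H')(681), -1892755) = Add(Rational(-1467, 7), -1892755) = Rational(-13250752, 7)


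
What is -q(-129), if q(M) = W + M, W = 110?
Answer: 19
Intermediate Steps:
q(M) = 110 + M
-q(-129) = -(110 - 129) = -1*(-19) = 19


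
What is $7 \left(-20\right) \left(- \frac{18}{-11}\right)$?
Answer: $- \frac{2520}{11} \approx -229.09$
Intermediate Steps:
$7 \left(-20\right) \left(- \frac{18}{-11}\right) = - 140 \left(\left(-18\right) \left(- \frac{1}{11}\right)\right) = \left(-140\right) \frac{18}{11} = - \frac{2520}{11}$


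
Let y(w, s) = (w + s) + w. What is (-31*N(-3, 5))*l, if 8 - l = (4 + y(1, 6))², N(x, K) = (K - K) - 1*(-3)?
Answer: 12648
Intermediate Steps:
y(w, s) = s + 2*w (y(w, s) = (s + w) + w = s + 2*w)
N(x, K) = 3 (N(x, K) = 0 + 3 = 3)
l = -136 (l = 8 - (4 + (6 + 2*1))² = 8 - (4 + (6 + 2))² = 8 - (4 + 8)² = 8 - 1*12² = 8 - 1*144 = 8 - 144 = -136)
(-31*N(-3, 5))*l = -31*3*(-136) = -93*(-136) = 12648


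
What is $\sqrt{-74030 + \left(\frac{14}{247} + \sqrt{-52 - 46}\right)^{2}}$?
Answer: $\frac{2 \sqrt{-1130618739 + 12103 i \sqrt{2}}}{247} \approx 0.0020609 + 272.26 i$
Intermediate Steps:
$\sqrt{-74030 + \left(\frac{14}{247} + \sqrt{-52 - 46}\right)^{2}} = \sqrt{-74030 + \left(14 \cdot \frac{1}{247} + \sqrt{-98}\right)^{2}} = \sqrt{-74030 + \left(\frac{14}{247} + 7 i \sqrt{2}\right)^{2}}$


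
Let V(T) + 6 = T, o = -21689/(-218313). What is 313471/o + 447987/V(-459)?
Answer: 10604154338884/3361795 ≈ 3.1543e+6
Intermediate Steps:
o = 21689/218313 (o = -21689*(-1/218313) = 21689/218313 ≈ 0.099348)
V(T) = -6 + T
313471/o + 447987/V(-459) = 313471/(21689/218313) + 447987/(-6 - 459) = 313471*(218313/21689) + 447987/(-465) = 68434794423/21689 + 447987*(-1/465) = 68434794423/21689 - 149329/155 = 10604154338884/3361795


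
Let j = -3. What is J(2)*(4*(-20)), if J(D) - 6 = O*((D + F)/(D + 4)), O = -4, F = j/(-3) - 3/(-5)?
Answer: -288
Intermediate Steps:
F = 8/5 (F = -3/(-3) - 3/(-5) = -3*(-⅓) - 3*(-⅕) = 1 + ⅗ = 8/5 ≈ 1.6000)
J(D) = 6 - 4*(8/5 + D)/(4 + D) (J(D) = 6 - 4*(D + 8/5)/(D + 4) = 6 - 4*(8/5 + D)/(4 + D))
J(2)*(4*(-20)) = (2*(44 + 5*2)/(5*(4 + 2)))*(4*(-20)) = ((⅖)*(44 + 10)/6)*(-80) = ((⅖)*(⅙)*54)*(-80) = (18/5)*(-80) = -288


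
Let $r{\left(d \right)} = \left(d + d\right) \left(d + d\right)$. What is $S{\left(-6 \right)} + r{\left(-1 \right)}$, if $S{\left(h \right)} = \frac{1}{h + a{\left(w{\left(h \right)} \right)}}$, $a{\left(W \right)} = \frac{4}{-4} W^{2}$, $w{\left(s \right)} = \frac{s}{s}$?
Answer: $\frac{27}{7} \approx 3.8571$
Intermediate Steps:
$w{\left(s \right)} = 1$
$a{\left(W \right)} = - W^{2}$ ($a{\left(W \right)} = 4 \left(- \frac{1}{4}\right) W^{2} = - W^{2}$)
$S{\left(h \right)} = \frac{1}{-1 + h}$ ($S{\left(h \right)} = \frac{1}{h - 1^{2}} = \frac{1}{h - 1} = \frac{1}{-1 + h}$)
$r{\left(d \right)} = 4 d^{2}$ ($r{\left(d \right)} = 2 d 2 d = 4 d^{2}$)
$S{\left(-6 \right)} + r{\left(-1 \right)} = \frac{1}{-1 - 6} + 4 \left(-1\right)^{2} = \frac{1}{-7} + 4 \cdot 1 = - \frac{1}{7} + 4 = \frac{27}{7}$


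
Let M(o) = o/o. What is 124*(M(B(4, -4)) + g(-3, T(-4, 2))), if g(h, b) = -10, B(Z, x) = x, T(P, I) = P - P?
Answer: -1116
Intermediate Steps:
T(P, I) = 0
M(o) = 1
124*(M(B(4, -4)) + g(-3, T(-4, 2))) = 124*(1 - 10) = 124*(-9) = -1116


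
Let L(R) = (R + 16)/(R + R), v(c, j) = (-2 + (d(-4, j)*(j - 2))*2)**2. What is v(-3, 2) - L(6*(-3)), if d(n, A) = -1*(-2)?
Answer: 71/18 ≈ 3.9444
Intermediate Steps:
d(n, A) = 2
v(c, j) = (-10 + 4*j)**2 (v(c, j) = (-2 + (2*(j - 2))*2)**2 = (-2 + (2*(-2 + j))*2)**2 = (-2 + (-4 + 2*j)*2)**2 = (-2 + (-8 + 4*j))**2 = (-10 + 4*j)**2)
L(R) = (16 + R)/(2*R) (L(R) = (16 + R)/((2*R)) = (16 + R)*(1/(2*R)) = (16 + R)/(2*R))
v(-3, 2) - L(6*(-3)) = 4*(-5 + 2*2)**2 - (16 + 6*(-3))/(2*(6*(-3))) = 4*(-5 + 4)**2 - (16 - 18)/(2*(-18)) = 4*(-1)**2 - (-1)*(-2)/(2*18) = 4*1 - 1*1/18 = 4 - 1/18 = 71/18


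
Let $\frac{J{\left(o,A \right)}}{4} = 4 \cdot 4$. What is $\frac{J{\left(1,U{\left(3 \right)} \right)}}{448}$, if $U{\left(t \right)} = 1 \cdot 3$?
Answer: $\frac{1}{7} \approx 0.14286$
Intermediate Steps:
$U{\left(t \right)} = 3$
$J{\left(o,A \right)} = 64$ ($J{\left(o,A \right)} = 4 \cdot 4 \cdot 4 = 4 \cdot 16 = 64$)
$\frac{J{\left(1,U{\left(3 \right)} \right)}}{448} = \frac{64}{448} = 64 \cdot \frac{1}{448} = \frac{1}{7}$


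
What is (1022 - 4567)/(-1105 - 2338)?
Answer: 3545/3443 ≈ 1.0296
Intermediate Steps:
(1022 - 4567)/(-1105 - 2338) = -3545/(-3443) = -3545*(-1/3443) = 3545/3443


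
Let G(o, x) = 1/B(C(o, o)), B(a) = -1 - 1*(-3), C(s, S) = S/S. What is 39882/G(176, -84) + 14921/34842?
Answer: 2779152209/34842 ≈ 79764.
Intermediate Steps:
C(s, S) = 1
B(a) = 2 (B(a) = -1 + 3 = 2)
G(o, x) = ½ (G(o, x) = 1/2 = ½)
39882/G(176, -84) + 14921/34842 = 39882/(½) + 14921/34842 = 39882*2 + 14921*(1/34842) = 79764 + 14921/34842 = 2779152209/34842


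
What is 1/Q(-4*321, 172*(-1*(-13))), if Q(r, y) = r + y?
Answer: 1/952 ≈ 0.0010504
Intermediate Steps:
1/Q(-4*321, 172*(-1*(-13))) = 1/(-4*321 + 172*(-1*(-13))) = 1/(-1284 + 172*13) = 1/(-1284 + 2236) = 1/952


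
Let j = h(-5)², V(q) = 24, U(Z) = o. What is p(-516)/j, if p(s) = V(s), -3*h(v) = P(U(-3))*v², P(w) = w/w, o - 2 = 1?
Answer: 216/625 ≈ 0.34560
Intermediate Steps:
o = 3 (o = 2 + 1 = 3)
U(Z) = 3
P(w) = 1
h(v) = -v²/3
p(s) = 24
j = 625/9 (j = (-⅓*(-5)²)² = (-⅓*25)² = (-25/3)² = 625/9 ≈ 69.444)
p(-516)/j = 24/(625/9) = 24*(9/625) = 216/625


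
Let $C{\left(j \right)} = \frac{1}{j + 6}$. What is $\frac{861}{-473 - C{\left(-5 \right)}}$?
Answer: $- \frac{287}{158} \approx -1.8165$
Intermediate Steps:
$C{\left(j \right)} = \frac{1}{6 + j}$
$\frac{861}{-473 - C{\left(-5 \right)}} = \frac{861}{-473 - \frac{1}{6 - 5}} = \frac{861}{-473 - 1^{-1}} = \frac{861}{-473 - 1} = \frac{861}{-474} = 861 \left(- \frac{1}{474}\right) = - \frac{287}{158}$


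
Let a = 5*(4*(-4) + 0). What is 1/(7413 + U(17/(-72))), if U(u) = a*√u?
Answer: 66717/494586721 + 60*I*√34/494586721 ≈ 0.00013489 + 7.0737e-7*I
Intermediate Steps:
a = -80 (a = 5*(-16 + 0) = 5*(-16) = -80)
U(u) = -80*√u
1/(7413 + U(17/(-72))) = 1/(7413 - 80*√17*(I*√2/12)) = 1/(7413 - 80*I*√34/12) = 1/(7413 - 20*I*√34/3)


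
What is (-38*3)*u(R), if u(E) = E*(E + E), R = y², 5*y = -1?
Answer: -228/625 ≈ -0.36480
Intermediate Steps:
y = -⅕ (y = (⅕)*(-1) = -⅕ ≈ -0.20000)
R = 1/25 (R = (-⅕)² = 1/25 ≈ 0.040000)
u(E) = 2*E² (u(E) = E*(2*E) = 2*E²)
(-38*3)*u(R) = (-38*3)*(2*(1/25)²) = -228/625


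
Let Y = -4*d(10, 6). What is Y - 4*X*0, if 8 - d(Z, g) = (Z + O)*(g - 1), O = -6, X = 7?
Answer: 48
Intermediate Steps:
d(Z, g) = 8 - (-1 + g)*(-6 + Z) (d(Z, g) = 8 - (Z - 6)*(g - 1) = 8 - (-6 + Z)*(-1 + g) = 8 - (-1 + g)*(-6 + Z))
Y = 48 (Y = -4*(2 + 10 + 6*6 - 1*10*6) = -4*(2 + 10 + 36 - 60) = -4*(-12) = 48)
Y - 4*X*0 = 48 - 4*7*0 = 48 - 28*0 = 48 + 0 = 48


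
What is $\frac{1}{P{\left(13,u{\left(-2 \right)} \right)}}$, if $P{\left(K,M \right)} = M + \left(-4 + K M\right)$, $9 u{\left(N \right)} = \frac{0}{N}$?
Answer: $- \frac{1}{4} \approx -0.25$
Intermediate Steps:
$u{\left(N \right)} = 0$ ($u{\left(N \right)} = \frac{0 \frac{1}{N}}{9} = \frac{1}{9} \cdot 0 = 0$)
$P{\left(K,M \right)} = -4 + M + K M$
$\frac{1}{P{\left(13,u{\left(-2 \right)} \right)}} = \frac{1}{-4 + 0 + 13 \cdot 0} = \frac{1}{-4 + 0 + 0} = \frac{1}{-4} = - \frac{1}{4}$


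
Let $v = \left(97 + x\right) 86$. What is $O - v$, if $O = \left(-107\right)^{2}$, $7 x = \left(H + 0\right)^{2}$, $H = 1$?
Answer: $\frac{21663}{7} \approx 3094.7$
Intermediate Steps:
$x = \frac{1}{7}$ ($x = \frac{\left(1 + 0\right)^{2}}{7} = \frac{1^{2}}{7} = \frac{1}{7} \cdot 1 = \frac{1}{7} \approx 0.14286$)
$O = 11449$
$v = \frac{58480}{7}$ ($v = \left(97 + \frac{1}{7}\right) 86 = \frac{680}{7} \cdot 86 = \frac{58480}{7} \approx 8354.3$)
$O - v = 11449 - \frac{58480}{7} = \frac{21663}{7}$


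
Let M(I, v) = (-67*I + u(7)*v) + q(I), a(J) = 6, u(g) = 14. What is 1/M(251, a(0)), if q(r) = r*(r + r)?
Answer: 1/109269 ≈ 9.1517e-6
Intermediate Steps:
q(r) = 2*r² (q(r) = r*(2*r) = 2*r²)
M(I, v) = -67*I + 2*I² + 14*v (M(I, v) = (-67*I + 14*v) + 2*I² = -67*I + 2*I² + 14*v)
1/M(251, a(0)) = 1/(-67*251 + 2*251² + 14*6) = 1/(-16817 + 2*63001 + 84) = 1/(-16817 + 126002 + 84) = 1/109269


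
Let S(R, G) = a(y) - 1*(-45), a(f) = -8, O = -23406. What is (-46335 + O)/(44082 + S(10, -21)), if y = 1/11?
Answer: -69741/44119 ≈ -1.5807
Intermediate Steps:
y = 1/11 ≈ 0.090909
S(R, G) = 37 (S(R, G) = -8 - 1*(-45) = -8 + 45 = 37)
(-46335 + O)/(44082 + S(10, -21)) = (-46335 - 23406)/(44082 + 37) = -69741/44119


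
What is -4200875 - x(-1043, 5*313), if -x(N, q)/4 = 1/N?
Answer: -4381512629/1043 ≈ -4.2009e+6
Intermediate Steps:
x(N, q) = -4/N
-4200875 - x(-1043, 5*313) = -4200875 - (-4)/(-1043) = -4200875 - (-4)*(-1)/1043 = -4200875 - 1*4/1043 = -4200875 - 4/1043 = -4381512629/1043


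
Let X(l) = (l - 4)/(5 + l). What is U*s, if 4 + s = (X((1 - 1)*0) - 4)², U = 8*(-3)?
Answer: -11424/25 ≈ -456.96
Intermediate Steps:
U = -24
X(l) = (-4 + l)/(5 + l)
s = 476/25 (s = -4 + ((-4 + (1 - 1)*0)/(5 + (1 - 1)*0) - 4)² = -4 + ((-4 + 0*0)/(5 + 0*0) - 4)² = -4 + ((-4 + 0)/(5 + 0) - 4)² = -4 + (-4/5 - 4)² = -4 + ((⅕)*(-4) - 4)² = -4 + (-⅘ - 4)² = -4 + (-24/5)² = -4 + 576/25 = 476/25 ≈ 19.040)
U*s = -24*476/25 = -11424/25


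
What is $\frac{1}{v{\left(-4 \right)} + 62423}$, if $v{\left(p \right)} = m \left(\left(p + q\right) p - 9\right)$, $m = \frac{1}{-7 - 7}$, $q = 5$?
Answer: $\frac{14}{873935} \approx 1.602 \cdot 10^{-5}$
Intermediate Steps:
$m = - \frac{1}{14}$ ($m = \frac{1}{-14} = - \frac{1}{14} \approx -0.071429$)
$v{\left(p \right)} = \frac{9}{14} - \frac{p \left(5 + p\right)}{14}$ ($v{\left(p \right)} = - \frac{\left(p + 5\right) p - 9}{14} = - \frac{\left(5 + p\right) p - 9}{14} = - \frac{p \left(5 + p\right) - 9}{14} = - \frac{-9 + p \left(5 + p\right)}{14} = \frac{9}{14} - \frac{p \left(5 + p\right)}{14}$)
$\frac{1}{v{\left(-4 \right)} + 62423} = \frac{1}{\left(\frac{9}{14} - - \frac{10}{7} - \frac{\left(-4\right)^{2}}{14}\right) + 62423} = \frac{1}{\left(\frac{9}{14} + \frac{10}{7} - \frac{8}{7}\right) + 62423} = \frac{1}{\frac{13}{14} + 62423} = \frac{1}{\frac{873935}{14}} = \frac{14}{873935}$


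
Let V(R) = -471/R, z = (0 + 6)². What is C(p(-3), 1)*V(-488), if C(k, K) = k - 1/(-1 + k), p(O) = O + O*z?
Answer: -5855001/54656 ≈ -107.12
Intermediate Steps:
z = 36 (z = 6² = 36)
p(O) = 37*O (p(O) = O + O*36 = O + 36*O = 37*O)
C(p(-3), 1)*V(-488) = ((-1 + (37*(-3))² - 37*(-3))/(-1 + 37*(-3)))*(-471/(-488)) = ((-1 + (-111)² - 1*(-111))/(-1 - 111))*(-471*(-1/488)) = ((-1 + 12321 + 111)/(-112))*(471/488) = -1/112*12431*(471/488) = -12431/112*471/488 = -5855001/54656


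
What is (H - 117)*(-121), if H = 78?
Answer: 4719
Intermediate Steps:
(H - 117)*(-121) = (78 - 117)*(-121) = -39*(-121) = 4719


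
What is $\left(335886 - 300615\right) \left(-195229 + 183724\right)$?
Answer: $-405792855$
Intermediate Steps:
$\left(335886 - 300615\right) \left(-195229 + 183724\right) = 35271 \left(-11505\right) = -405792855$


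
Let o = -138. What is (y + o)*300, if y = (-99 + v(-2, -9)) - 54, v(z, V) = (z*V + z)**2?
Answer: -10500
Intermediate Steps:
v(z, V) = (z + V*z)**2 (v(z, V) = (V*z + z)**2 = (z + V*z)**2)
y = 103 (y = (-99 + (-2)**2*(1 - 9)**2) - 54 = (-99 + 4*(-8)**2) - 54 = (-99 + 4*64) - 54 = (-99 + 256) - 54 = 157 - 54 = 103)
(y + o)*300 = (103 - 138)*300 = -35*300 = -10500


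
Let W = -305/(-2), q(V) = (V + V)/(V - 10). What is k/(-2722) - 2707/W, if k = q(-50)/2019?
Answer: -89261453281/5028581970 ≈ -17.751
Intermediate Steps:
q(V) = 2*V/(-10 + V) (q(V) = (2*V)/(-10 + V) = 2*V/(-10 + V))
W = 305/2 (W = -305*(-1)/2 = -305*(-1/2) = 305/2 ≈ 152.50)
k = 5/6057 (k = (2*(-50)/(-10 - 50))/2019 = (2*(-50)/(-60))*(1/2019) = (2*(-50)*(-1/60))*(1/2019) = (5/3)*(1/2019) = 5/6057 ≈ 0.00082549)
k/(-2722) - 2707/W = (5/6057)/(-2722) - 2707/305/2 = (5/6057)*(-1/2722) - 2707*2/305 = -5/16487154 - 5414/305 = -89261453281/5028581970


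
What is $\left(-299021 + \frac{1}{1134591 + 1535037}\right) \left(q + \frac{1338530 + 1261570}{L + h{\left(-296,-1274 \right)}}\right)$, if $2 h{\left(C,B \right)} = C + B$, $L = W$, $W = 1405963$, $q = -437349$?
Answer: $\frac{81763378790693261540519}{625217088964} \approx 1.3078 \cdot 10^{11}$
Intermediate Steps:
$L = 1405963$
$h{\left(C,B \right)} = \frac{B}{2} + \frac{C}{2}$ ($h{\left(C,B \right)} = \frac{C + B}{2} = \frac{B + C}{2} = \frac{B}{2} + \frac{C}{2}$)
$\left(-299021 + \frac{1}{1134591 + 1535037}\right) \left(q + \frac{1338530 + 1261570}{L + h{\left(-296,-1274 \right)}}\right) = \left(-299021 + \frac{1}{1134591 + 1535037}\right) \left(-437349 + \frac{1338530 + 1261570}{1405963 + \left(\frac{1}{2} \left(-1274\right) + \frac{1}{2} \left(-296\right)\right)}\right) = \left(-299021 + \frac{1}{2669628}\right) \left(-437349 + \frac{2600100}{1405963 - 785}\right) = - \frac{798274834187 \left(-437349 + \frac{2600100}{1405178}\right)}{2669628} = - \frac{798274834187 \left(-437349 + 2600100 \cdot \frac{1}{1405178}\right)}{2669628} = - \frac{798274834187 \left(-437349 + \frac{1300050}{702589}\right)}{2669628} = \left(- \frac{798274834187}{2669628}\right) \left(- \frac{307275296511}{702589}\right) = \frac{81763378790693261540519}{625217088964}$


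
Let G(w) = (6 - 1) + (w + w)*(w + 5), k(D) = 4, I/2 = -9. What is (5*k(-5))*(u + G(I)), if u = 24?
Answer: 9940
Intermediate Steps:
I = -18 (I = 2*(-9) = -18)
G(w) = 5 + 2*w*(5 + w) (G(w) = 5 + (2*w)*(5 + w) = 5 + 2*w*(5 + w))
(5*k(-5))*(u + G(I)) = (5*4)*(24 + (5 + 2*(-18)² + 10*(-18))) = 20*(24 + (5 + 2*324 - 180)) = 20*(24 + (5 + 648 - 180)) = 20*(24 + 473) = 20*497 = 9940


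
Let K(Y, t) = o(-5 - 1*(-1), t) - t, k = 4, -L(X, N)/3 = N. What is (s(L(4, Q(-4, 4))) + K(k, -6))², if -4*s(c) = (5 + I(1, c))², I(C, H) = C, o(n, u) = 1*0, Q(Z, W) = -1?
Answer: 9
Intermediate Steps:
o(n, u) = 0
L(X, N) = -3*N
K(Y, t) = -t (K(Y, t) = 0 - t = -t)
s(c) = -9 (s(c) = -(5 + 1)²/4 = -¼*6² = -¼*36 = -9)
(s(L(4, Q(-4, 4))) + K(k, -6))² = (-9 - 1*(-6))² = (-9 + 6)² = (-3)² = 9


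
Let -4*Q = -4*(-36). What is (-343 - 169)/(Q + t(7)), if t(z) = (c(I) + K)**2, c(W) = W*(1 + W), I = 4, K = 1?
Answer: -512/405 ≈ -1.2642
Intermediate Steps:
Q = -36 (Q = -(-1)*(-36) = -1/4*144 = -36)
t(z) = 441 (t(z) = (4*(1 + 4) + 1)**2 = (4*5 + 1)**2 = (20 + 1)**2 = 21**2 = 441)
(-343 - 169)/(Q + t(7)) = (-343 - 169)/(-36 + 441) = -512/405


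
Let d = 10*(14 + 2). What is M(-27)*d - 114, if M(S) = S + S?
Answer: -8754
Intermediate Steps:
d = 160 (d = 10*16 = 160)
M(S) = 2*S
M(-27)*d - 114 = (2*(-27))*160 - 114 = -54*160 - 114 = -8640 - 114 = -8754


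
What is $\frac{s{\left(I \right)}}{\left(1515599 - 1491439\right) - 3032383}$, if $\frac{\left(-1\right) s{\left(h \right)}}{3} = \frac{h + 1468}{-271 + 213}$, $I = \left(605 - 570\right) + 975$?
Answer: $- \frac{413}{9693163} \approx -4.2607 \cdot 10^{-5}$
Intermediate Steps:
$I = 1010$ ($I = 35 + 975 = 1010$)
$s{\left(h \right)} = \frac{2202}{29} + \frac{3 h}{58}$ ($s{\left(h \right)} = - 3 \frac{h + 1468}{-271 + 213} = - 3 \frac{1468 + h}{-58} = - 3 \left(1468 + h\right) \left(- \frac{1}{58}\right) = - 3 \left(- \frac{734}{29} - \frac{h}{58}\right) = \frac{2202}{29} + \frac{3 h}{58}$)
$\frac{s{\left(I \right)}}{\left(1515599 - 1491439\right) - 3032383} = \frac{\frac{2202}{29} + \frac{3}{58} \cdot 1010}{\left(1515599 - 1491439\right) - 3032383} = \frac{\frac{2202}{29} + \frac{1515}{29}}{24160 - 3032383} = \frac{3717}{29 \left(-3008223\right)} = \frac{3717}{29} \left(- \frac{1}{3008223}\right) = - \frac{413}{9693163}$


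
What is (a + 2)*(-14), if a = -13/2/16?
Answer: -357/16 ≈ -22.313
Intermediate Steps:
a = -13/32 (a = -13*½*(1/16) = -13/2*1/16 = -13/32 ≈ -0.40625)
(a + 2)*(-14) = (-13/32 + 2)*(-14) = (51/32)*(-14) = -357/16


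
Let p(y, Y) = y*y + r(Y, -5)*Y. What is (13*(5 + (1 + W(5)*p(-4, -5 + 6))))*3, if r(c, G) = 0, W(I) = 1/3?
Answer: 442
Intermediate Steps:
W(I) = ⅓
p(y, Y) = y² (p(y, Y) = y*y + 0*Y = y² + 0 = y²)
(13*(5 + (1 + W(5)*p(-4, -5 + 6))))*3 = (13*(5 + (1 + (⅓)*(-4)²)))*3 = (13*(5 + (1 + (⅓)*16)))*3 = (13*(5 + (1 + 16/3)))*3 = (13*(5 + 19/3))*3 = (13*(34/3))*3 = (442/3)*3 = 442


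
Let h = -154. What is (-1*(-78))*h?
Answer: -12012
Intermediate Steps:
(-1*(-78))*h = -1*(-78)*(-154) = 78*(-154) = -12012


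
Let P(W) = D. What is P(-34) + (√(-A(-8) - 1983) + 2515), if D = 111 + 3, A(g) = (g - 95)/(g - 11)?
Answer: 2629 + 2*I*√179455/19 ≈ 2629.0 + 44.592*I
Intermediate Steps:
A(g) = (-95 + g)/(-11 + g)
D = 114
P(W) = 114
P(-34) + (√(-A(-8) - 1983) + 2515) = 114 + (√(-(-95 - 8)/(-11 - 8) - 1983) + 2515) = 114 + (√(-(-103)/(-19) - 1983) + 2515) = 114 + (√(-(-1)*(-103)/19 - 1983) + 2515) = 114 + (√(-1*103/19 - 1983) + 2515) = 114 + (√(-103/19 - 1983) + 2515) = 114 + (√(-37780/19) + 2515) = 114 + (2*I*√179455/19 + 2515) = 114 + (2515 + 2*I*√179455/19) = 2629 + 2*I*√179455/19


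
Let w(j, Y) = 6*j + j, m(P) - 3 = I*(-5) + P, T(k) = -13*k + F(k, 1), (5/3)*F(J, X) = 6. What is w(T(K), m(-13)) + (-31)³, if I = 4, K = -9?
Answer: -144734/5 ≈ -28947.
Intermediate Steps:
F(J, X) = 18/5 (F(J, X) = (⅗)*6 = 18/5)
T(k) = 18/5 - 13*k (T(k) = -13*k + 18/5 = 18/5 - 13*k)
m(P) = -17 + P (m(P) = 3 + (4*(-5) + P) = 3 + (-20 + P) = -17 + P)
w(j, Y) = 7*j
w(T(K), m(-13)) + (-31)³ = 7*(18/5 - 13*(-9)) + (-31)³ = 7*(18/5 + 117) - 29791 = 7*(603/5) - 29791 = 4221/5 - 29791 = -144734/5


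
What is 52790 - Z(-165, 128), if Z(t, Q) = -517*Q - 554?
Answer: 119520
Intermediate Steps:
Z(t, Q) = -554 - 517*Q
52790 - Z(-165, 128) = 52790 - (-554 - 517*128) = 52790 - (-554 - 66176) = 52790 - 1*(-66730) = 52790 + 66730 = 119520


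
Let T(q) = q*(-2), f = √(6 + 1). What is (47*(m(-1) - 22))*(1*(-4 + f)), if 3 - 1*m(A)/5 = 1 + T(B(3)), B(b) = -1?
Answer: 4136 - 1034*√7 ≈ 1400.3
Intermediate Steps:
f = √7 ≈ 2.6458
T(q) = -2*q
m(A) = 0 (m(A) = 15 - 5*(1 - 2*(-1)) = 15 - 5*(1 + 2) = 15 - 5*3 = 15 - 15 = 0)
(47*(m(-1) - 22))*(1*(-4 + f)) = (47*(0 - 22))*(1*(-4 + √7)) = (47*(-22))*(-4 + √7) = -1034*(-4 + √7) = 4136 - 1034*√7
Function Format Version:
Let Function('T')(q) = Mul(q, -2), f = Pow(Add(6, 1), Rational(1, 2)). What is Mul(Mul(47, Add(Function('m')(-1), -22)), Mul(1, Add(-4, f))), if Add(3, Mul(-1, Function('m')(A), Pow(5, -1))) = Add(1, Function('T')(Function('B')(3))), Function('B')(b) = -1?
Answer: Add(4136, Mul(-1034, Pow(7, Rational(1, 2)))) ≈ 1400.3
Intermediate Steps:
f = Pow(7, Rational(1, 2)) ≈ 2.6458
Function('T')(q) = Mul(-2, q)
Function('m')(A) = 0 (Function('m')(A) = Add(15, Mul(-5, Add(1, Mul(-2, -1)))) = Add(15, Mul(-5, Add(1, 2))) = Add(15, Mul(-5, 3)) = Add(15, -15) = 0)
Mul(Mul(47, Add(Function('m')(-1), -22)), Mul(1, Add(-4, f))) = Mul(Mul(47, Add(0, -22)), Mul(1, Add(-4, Pow(7, Rational(1, 2))))) = Mul(Mul(47, -22), Add(-4, Pow(7, Rational(1, 2)))) = Mul(-1034, Add(-4, Pow(7, Rational(1, 2)))) = Add(4136, Mul(-1034, Pow(7, Rational(1, 2))))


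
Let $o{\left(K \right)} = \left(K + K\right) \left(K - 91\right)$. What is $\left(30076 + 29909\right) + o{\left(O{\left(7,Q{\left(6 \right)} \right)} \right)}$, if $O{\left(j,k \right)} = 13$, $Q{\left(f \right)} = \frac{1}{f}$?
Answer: $57957$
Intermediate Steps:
$o{\left(K \right)} = 2 K \left(-91 + K\right)$
$\left(30076 + 29909\right) + o{\left(O{\left(7,Q{\left(6 \right)} \right)} \right)} = \left(30076 + 29909\right) + 2 \cdot 13 \left(-91 + 13\right) = 59985 + 2 \cdot 13 \left(-78\right) = 59985 - 2028 = 57957$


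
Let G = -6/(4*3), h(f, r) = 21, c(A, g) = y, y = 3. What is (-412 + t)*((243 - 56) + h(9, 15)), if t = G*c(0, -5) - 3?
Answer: -86632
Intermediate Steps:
c(A, g) = 3
G = -½ (G = -6/12 = -6*1/12 = -½ ≈ -0.50000)
t = -9/2 (t = -½*3 - 3 = -3/2 - 3 = -9/2 ≈ -4.5000)
(-412 + t)*((243 - 56) + h(9, 15)) = (-412 - 9/2)*((243 - 56) + 21) = -833*(187 + 21)/2 = -833/2*208 = -86632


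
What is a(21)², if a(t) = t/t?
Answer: 1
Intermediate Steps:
a(t) = 1
a(21)² = 1² = 1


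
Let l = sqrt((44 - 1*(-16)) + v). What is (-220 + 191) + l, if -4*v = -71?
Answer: -29 + sqrt(311)/2 ≈ -20.182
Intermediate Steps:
v = 71/4 (v = -1/4*(-71) = 71/4 ≈ 17.750)
l = sqrt(311)/2 (l = sqrt((44 - 1*(-16)) + 71/4) = sqrt((44 + 16) + 71/4) = sqrt(60 + 71/4) = sqrt(311/4) = sqrt(311)/2 ≈ 8.8176)
(-220 + 191) + l = (-220 + 191) + sqrt(311)/2 = -29 + sqrt(311)/2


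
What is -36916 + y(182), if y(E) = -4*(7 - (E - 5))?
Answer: -36236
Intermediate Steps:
y(E) = -48 + 4*E (y(E) = -4*(7 - (-5 + E)) = -4*(7 + (5 - E)) = -4*(12 - E) = -48 + 4*E)
-36916 + y(182) = -36916 + (-48 + 4*182) = -36916 + (-48 + 728) = -36916 + 680 = -36236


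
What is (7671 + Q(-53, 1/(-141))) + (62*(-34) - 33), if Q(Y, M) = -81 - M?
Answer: 768310/141 ≈ 5449.0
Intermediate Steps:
(7671 + Q(-53, 1/(-141))) + (62*(-34) - 33) = (7671 + (-81 - 1/(-141))) + (62*(-34) - 33) = (7671 + (-81 - 1*(-1/141))) + (-2108 - 33) = (7671 + (-81 + 1/141)) - 2141 = (7671 - 11420/141) - 2141 = 1070191/141 - 2141 = 768310/141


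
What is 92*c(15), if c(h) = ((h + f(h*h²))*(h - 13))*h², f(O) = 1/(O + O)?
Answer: 9315092/15 ≈ 6.2101e+5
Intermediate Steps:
f(O) = 1/(2*O)
c(h) = h²*(-13 + h)*(h + 1/(2*h³)) (c(h) = ((h + 1/(2*((h*h²))))*(h - 13))*h² = ((h + 1/(2*(h³)))*(-13 + h))*h² = ((h + 1/(2*h³))*(-13 + h))*h² = ((-13 + h)*(h + 1/(2*h³)))*h² = h²*(-13 + h)*(h + 1/(2*h³)))
92*c(15) = 92*((½)*(-13 + 15 + 2*15⁴*(-13 + 15))/15) = 92*((½)*(1/15)*(-13 + 15 + 2*50625*2)) = 92*((½)*(1/15)*(-13 + 15 + 202500)) = 92*((½)*(1/15)*202502) = 92*(101251/15) = 9315092/15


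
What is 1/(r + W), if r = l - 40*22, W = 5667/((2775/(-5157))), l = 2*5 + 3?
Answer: -925/10543548 ≈ -8.7731e-5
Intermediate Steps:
l = 13 (l = 10 + 3 = 13)
W = -9741573/925 (W = 5667/((2775*(-1/5157))) = 5667/(-925/1719) = 5667*(-1719/925) = -9741573/925 ≈ -10531.)
r = -867 (r = 13 - 40*22 = 13 - 880 = -867)
1/(r + W) = 1/(-867 - 9741573/925) = 1/(-10543548/925) = -925/10543548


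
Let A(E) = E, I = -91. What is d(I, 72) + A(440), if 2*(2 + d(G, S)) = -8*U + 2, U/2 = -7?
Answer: 495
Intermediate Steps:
U = -14 (U = 2*(-7) = -14)
d(G, S) = 55 (d(G, S) = -2 + (-8*(-14) + 2)/2 = -2 + (112 + 2)/2 = -2 + (1/2)*114 = -2 + 57 = 55)
d(I, 72) + A(440) = 55 + 440 = 495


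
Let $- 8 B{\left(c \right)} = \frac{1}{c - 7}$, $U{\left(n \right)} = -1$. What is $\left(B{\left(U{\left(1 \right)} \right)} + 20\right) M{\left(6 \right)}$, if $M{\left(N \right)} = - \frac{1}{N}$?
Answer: $- \frac{427}{128} \approx -3.3359$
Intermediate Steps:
$B{\left(c \right)} = - \frac{1}{8 \left(-7 + c\right)}$ ($B{\left(c \right)} = - \frac{1}{8 \left(c - 7\right)} = - \frac{1}{8 \left(-7 + c\right)}$)
$\left(B{\left(U{\left(1 \right)} \right)} + 20\right) M{\left(6 \right)} = \left(- \frac{1}{-56 + 8 \left(-1\right)} + 20\right) \left(- \frac{1}{6}\right) = \left(- \frac{1}{-56 - 8} + 20\right) \left(\left(-1\right) \frac{1}{6}\right) = \left(- \frac{1}{-64} + 20\right) \left(- \frac{1}{6}\right) = \left(\left(-1\right) \left(- \frac{1}{64}\right) + 20\right) \left(- \frac{1}{6}\right) = \left(\frac{1}{64} + 20\right) \left(- \frac{1}{6}\right) = \frac{1281}{64} \left(- \frac{1}{6}\right) = - \frac{427}{128}$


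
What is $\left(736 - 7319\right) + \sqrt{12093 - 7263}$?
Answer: $-6583 + \sqrt{4830} \approx -6513.5$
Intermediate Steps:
$\left(736 - 7319\right) + \sqrt{12093 - 7263} = -6583 + \sqrt{4830}$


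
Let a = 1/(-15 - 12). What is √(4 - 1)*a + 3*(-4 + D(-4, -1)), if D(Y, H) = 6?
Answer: 6 - √3/27 ≈ 5.9359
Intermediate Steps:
a = -1/27 (a = 1/(-27) = -1/27 ≈ -0.037037)
√(4 - 1)*a + 3*(-4 + D(-4, -1)) = √(4 - 1)*(-1/27) + 3*(-4 + 6) = √3*(-1/27) + 3*2 = -√3/27 + 6 = 6 - √3/27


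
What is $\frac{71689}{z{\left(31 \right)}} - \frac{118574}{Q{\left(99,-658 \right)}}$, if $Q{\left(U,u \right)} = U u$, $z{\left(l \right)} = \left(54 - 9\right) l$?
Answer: $\frac{89543992}{1682835} \approx 53.21$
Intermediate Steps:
$z{\left(l \right)} = 45 l$ ($z{\left(l \right)} = \left(54 - 9\right) l = 45 l$)
$\frac{71689}{z{\left(31 \right)}} - \frac{118574}{Q{\left(99,-658 \right)}} = \frac{71689}{45 \cdot 31} - \frac{118574}{99 \left(-658\right)} = \frac{71689}{1395} - \frac{118574}{-65142} = 71689 \cdot \frac{1}{1395} - - \frac{59287}{32571} = \frac{71689}{1395} + \frac{59287}{32571} = \frac{89543992}{1682835}$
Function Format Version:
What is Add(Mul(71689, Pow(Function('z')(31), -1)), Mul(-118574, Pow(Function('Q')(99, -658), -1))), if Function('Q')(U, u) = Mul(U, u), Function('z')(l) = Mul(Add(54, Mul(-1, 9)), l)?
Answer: Rational(89543992, 1682835) ≈ 53.210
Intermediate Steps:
Function('z')(l) = Mul(45, l) (Function('z')(l) = Mul(Add(54, -9), l) = Mul(45, l))
Add(Mul(71689, Pow(Function('z')(31), -1)), Mul(-118574, Pow(Function('Q')(99, -658), -1))) = Add(Mul(71689, Pow(Mul(45, 31), -1)), Mul(-118574, Pow(Mul(99, -658), -1))) = Add(Mul(71689, Pow(1395, -1)), Mul(-118574, Pow(-65142, -1))) = Add(Mul(71689, Rational(1, 1395)), Mul(-118574, Rational(-1, 65142))) = Add(Rational(71689, 1395), Rational(59287, 32571)) = Rational(89543992, 1682835)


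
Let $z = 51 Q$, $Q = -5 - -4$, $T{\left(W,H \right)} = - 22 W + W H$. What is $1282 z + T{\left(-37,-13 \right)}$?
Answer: $-64087$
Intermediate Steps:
$T{\left(W,H \right)} = - 22 W + H W$
$Q = -1$ ($Q = -5 + 4 = -1$)
$z = -51$ ($z = 51 \left(-1\right) = -51$)
$1282 z + T{\left(-37,-13 \right)} = 1282 \left(-51\right) - 37 \left(-22 - 13\right) = -65382 - -1295 = -65382 + 1295 = -64087$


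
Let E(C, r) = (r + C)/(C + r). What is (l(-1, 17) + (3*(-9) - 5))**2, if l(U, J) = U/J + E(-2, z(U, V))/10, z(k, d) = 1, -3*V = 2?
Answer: 29517489/28900 ≈ 1021.4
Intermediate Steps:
V = -2/3 (V = -1/3*2 = -2/3 ≈ -0.66667)
E(C, r) = 1 (E(C, r) = (C + r)/(C + r) = 1)
l(U, J) = 1/10 + U/J (l(U, J) = U/J + 1/10 = 1/10 + U/J)
(l(-1, 17) + (3*(-9) - 5))**2 = ((-1 + (1/10)*17)/17 + (3*(-9) - 5))**2 = ((-1 + 17/10)/17 + (-27 - 5))**2 = ((1/17)*(7/10) - 32)**2 = (7/170 - 32)**2 = (-5433/170)**2 = 29517489/28900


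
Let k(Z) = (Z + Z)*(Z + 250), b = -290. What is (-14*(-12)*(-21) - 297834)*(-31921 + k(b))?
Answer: 2628178002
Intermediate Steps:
k(Z) = 2*Z*(250 + Z) (k(Z) = (2*Z)*(250 + Z) = 2*Z*(250 + Z))
(-14*(-12)*(-21) - 297834)*(-31921 + k(b)) = (-14*(-12)*(-21) - 297834)*(-31921 + 2*(-290)*(250 - 290)) = (168*(-21) - 297834)*(-31921 + 2*(-290)*(-40)) = (-3528 - 297834)*(-31921 + 23200) = -301362*(-8721) = 2628178002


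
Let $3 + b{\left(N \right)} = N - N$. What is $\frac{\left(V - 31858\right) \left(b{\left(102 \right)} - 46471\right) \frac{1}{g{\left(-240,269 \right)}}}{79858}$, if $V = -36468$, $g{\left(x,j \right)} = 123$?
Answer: $\frac{1587691262}{4911267} \approx 323.28$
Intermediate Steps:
$b{\left(N \right)} = -3$ ($b{\left(N \right)} = -3 + \left(N - N\right) = -3 + 0 = -3$)
$\frac{\left(V - 31858\right) \left(b{\left(102 \right)} - 46471\right) \frac{1}{g{\left(-240,269 \right)}}}{79858} = \frac{\left(-36468 - 31858\right) \left(-3 - 46471\right) \frac{1}{123}}{79858} = \left(-68326\right) \left(-46474\right) \frac{1}{123} \cdot \frac{1}{79858} = 3175382524 \cdot \frac{1}{123} \cdot \frac{1}{79858} = \frac{3175382524}{123} \cdot \frac{1}{79858} = \frac{1587691262}{4911267}$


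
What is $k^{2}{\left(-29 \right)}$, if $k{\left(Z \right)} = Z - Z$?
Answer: $0$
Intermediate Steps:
$k{\left(Z \right)} = 0$
$k^{2}{\left(-29 \right)} = 0^{2} = 0$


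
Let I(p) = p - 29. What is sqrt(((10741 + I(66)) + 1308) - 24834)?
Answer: 2*I*sqrt(3187) ≈ 112.91*I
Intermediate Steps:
I(p) = -29 + p
sqrt(((10741 + I(66)) + 1308) - 24834) = sqrt(((10741 + (-29 + 66)) + 1308) - 24834) = sqrt(((10741 + 37) + 1308) - 24834) = sqrt((10778 + 1308) - 24834) = sqrt(12086 - 24834) = sqrt(-12748) = 2*I*sqrt(3187)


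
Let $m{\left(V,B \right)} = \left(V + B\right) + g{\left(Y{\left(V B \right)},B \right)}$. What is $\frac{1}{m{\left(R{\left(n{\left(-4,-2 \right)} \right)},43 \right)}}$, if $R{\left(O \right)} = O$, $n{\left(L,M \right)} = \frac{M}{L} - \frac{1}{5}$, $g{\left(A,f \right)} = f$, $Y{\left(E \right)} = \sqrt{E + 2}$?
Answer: $\frac{10}{863} \approx 0.011587$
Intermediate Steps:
$Y{\left(E \right)} = \sqrt{2 + E}$
$n{\left(L,M \right)} = - \frac{1}{5} + \frac{M}{L}$ ($n{\left(L,M \right)} = \frac{M}{L} - \frac{1}{5} = - \frac{1}{5} + \frac{M}{L}$)
$m{\left(V,B \right)} = V + 2 B$ ($m{\left(V,B \right)} = \left(V + B\right) + B = \left(B + V\right) + B = V + 2 B$)
$\frac{1}{m{\left(R{\left(n{\left(-4,-2 \right)} \right)},43 \right)}} = \frac{1}{\frac{-2 - - \frac{4}{5}}{-4} + 2 \cdot 43} = \frac{1}{- \frac{-2 + \frac{4}{5}}{4} + 86} = \frac{1}{\left(- \frac{1}{4}\right) \left(- \frac{6}{5}\right) + 86} = \frac{1}{\frac{3}{10} + 86} = \frac{1}{\frac{863}{10}} = \frac{10}{863}$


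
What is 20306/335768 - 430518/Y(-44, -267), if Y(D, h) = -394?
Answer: 36140542097/33073148 ≈ 1092.7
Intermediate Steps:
20306/335768 - 430518/Y(-44, -267) = 20306/335768 - 430518/(-394) = 20306*(1/335768) - 430518*(-1/394) = 10153/167884 + 215259/197 = 36140542097/33073148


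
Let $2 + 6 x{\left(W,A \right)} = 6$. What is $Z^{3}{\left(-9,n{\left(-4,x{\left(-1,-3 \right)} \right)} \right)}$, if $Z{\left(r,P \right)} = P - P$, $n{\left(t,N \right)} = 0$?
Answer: $0$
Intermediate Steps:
$x{\left(W,A \right)} = \frac{2}{3}$ ($x{\left(W,A \right)} = - \frac{1}{3} + \frac{1}{6} \cdot 6 = - \frac{1}{3} + 1 = \frac{2}{3}$)
$Z{\left(r,P \right)} = 0$
$Z^{3}{\left(-9,n{\left(-4,x{\left(-1,-3 \right)} \right)} \right)} = 0^{3} = 0$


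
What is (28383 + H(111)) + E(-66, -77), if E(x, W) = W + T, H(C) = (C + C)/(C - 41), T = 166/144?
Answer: 71342017/2520 ≈ 28310.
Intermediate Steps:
T = 83/72 (T = 166*(1/144) = 83/72 ≈ 1.1528)
H(C) = 2*C/(-41 + C) (H(C) = (2*C)/(-41 + C) = 2*C/(-41 + C))
E(x, W) = 83/72 + W (E(x, W) = W + 83/72 = 83/72 + W)
(28383 + H(111)) + E(-66, -77) = (28383 + 2*111/(-41 + 111)) + (83/72 - 77) = (28383 + 2*111/70) - 5461/72 = (28383 + 2*111*(1/70)) - 5461/72 = (28383 + 111/35) - 5461/72 = 993516/35 - 5461/72 = 71342017/2520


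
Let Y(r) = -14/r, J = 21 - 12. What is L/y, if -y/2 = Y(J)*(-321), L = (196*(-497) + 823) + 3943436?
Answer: -11540541/2996 ≈ -3852.0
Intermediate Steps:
J = 9
L = 3846847 (L = (-97412 + 823) + 3943436 = -96589 + 3943436 = 3846847)
y = -2996/3 (y = -2*(-14/9)*(-321) = -2*(-14*1/9)*(-321) = -(-28)*(-321)/9 = -2*1498/3 = -2996/3 ≈ -998.67)
L/y = 3846847/(-2996/3) = 3846847*(-3/2996) = -11540541/2996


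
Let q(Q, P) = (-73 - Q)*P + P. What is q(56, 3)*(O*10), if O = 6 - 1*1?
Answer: -19200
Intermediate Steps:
q(Q, P) = P + P*(-73 - Q) (q(Q, P) = P*(-73 - Q) + P = P + P*(-73 - Q))
O = 5 (O = 6 - 1 = 5)
q(56, 3)*(O*10) = (-1*3*(72 + 56))*(5*10) = -1*3*128*50 = -384*50 = -19200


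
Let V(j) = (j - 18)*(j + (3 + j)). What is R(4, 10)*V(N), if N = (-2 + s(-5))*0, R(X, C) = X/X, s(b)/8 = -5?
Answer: -54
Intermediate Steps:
s(b) = -40 (s(b) = 8*(-5) = -40)
R(X, C) = 1
N = 0 (N = (-2 - 40)*0 = -42*0 = 0)
V(j) = (-18 + j)*(3 + 2*j)
R(4, 10)*V(N) = 1*(-54 - 33*0 + 2*0**2) = 1*(-54 + 0 + 2*0) = 1*(-54 + 0 + 0) = 1*(-54) = -54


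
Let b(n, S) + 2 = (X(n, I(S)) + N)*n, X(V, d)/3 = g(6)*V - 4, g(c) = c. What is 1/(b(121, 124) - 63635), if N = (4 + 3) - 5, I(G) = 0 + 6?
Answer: 1/198691 ≈ 5.0329e-6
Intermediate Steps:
I(G) = 6
X(V, d) = -12 + 18*V (X(V, d) = 3*(6*V - 4) = 3*(-4 + 6*V) = -12 + 18*V)
N = 2 (N = 7 - 5 = 2)
b(n, S) = -2 + n*(-10 + 18*n) (b(n, S) = -2 + ((-12 + 18*n) + 2)*n = -2 + (-10 + 18*n)*n = -2 + n*(-10 + 18*n))
1/(b(121, 124) - 63635) = 1/((-2 - 10*121 + 18*121²) - 63635) = 1/((-2 - 1210 + 18*14641) - 63635) = 1/((-2 - 1210 + 263538) - 63635) = 1/(262326 - 63635) = 1/198691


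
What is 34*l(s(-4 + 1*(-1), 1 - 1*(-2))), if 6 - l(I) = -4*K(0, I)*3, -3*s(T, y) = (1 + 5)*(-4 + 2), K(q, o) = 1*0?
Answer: 204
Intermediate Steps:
K(q, o) = 0
s(T, y) = 4 (s(T, y) = -(1 + 5)*(-4 + 2)/3 = -2*(-2) = -⅓*(-12) = 4)
l(I) = 6 (l(I) = 6 - (-4*0)*3 = 6 - 0*3 = 6 - 1*0 = 6 + 0 = 6)
34*l(s(-4 + 1*(-1), 1 - 1*(-2))) = 34*6 = 204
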